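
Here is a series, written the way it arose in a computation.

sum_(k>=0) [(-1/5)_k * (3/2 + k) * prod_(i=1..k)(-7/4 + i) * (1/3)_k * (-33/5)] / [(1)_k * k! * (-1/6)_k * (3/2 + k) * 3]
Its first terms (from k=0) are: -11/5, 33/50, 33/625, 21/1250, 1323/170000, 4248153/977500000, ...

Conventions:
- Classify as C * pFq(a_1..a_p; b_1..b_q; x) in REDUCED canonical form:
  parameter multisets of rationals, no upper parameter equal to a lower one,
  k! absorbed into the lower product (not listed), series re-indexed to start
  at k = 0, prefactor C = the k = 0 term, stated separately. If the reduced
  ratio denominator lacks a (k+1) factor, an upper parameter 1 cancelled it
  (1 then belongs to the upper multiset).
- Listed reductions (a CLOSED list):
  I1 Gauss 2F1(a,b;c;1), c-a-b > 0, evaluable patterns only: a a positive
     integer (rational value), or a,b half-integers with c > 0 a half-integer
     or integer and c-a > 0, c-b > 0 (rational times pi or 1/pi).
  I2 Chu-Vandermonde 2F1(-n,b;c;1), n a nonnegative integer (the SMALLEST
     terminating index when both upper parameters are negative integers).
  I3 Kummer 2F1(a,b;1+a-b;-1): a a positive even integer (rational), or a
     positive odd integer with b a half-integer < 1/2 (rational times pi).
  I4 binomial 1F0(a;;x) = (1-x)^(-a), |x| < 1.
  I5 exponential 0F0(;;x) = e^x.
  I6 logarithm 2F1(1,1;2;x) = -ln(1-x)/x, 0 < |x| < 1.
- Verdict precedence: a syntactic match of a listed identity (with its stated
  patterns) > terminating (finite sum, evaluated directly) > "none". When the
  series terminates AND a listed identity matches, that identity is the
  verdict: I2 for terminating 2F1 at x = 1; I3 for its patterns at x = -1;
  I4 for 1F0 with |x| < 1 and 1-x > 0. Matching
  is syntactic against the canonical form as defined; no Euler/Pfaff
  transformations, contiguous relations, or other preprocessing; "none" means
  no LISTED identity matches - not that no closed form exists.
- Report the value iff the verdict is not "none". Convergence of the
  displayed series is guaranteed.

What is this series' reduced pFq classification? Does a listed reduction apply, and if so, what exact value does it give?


Classification (C = -11/5): 3F2 with upper {-3/4, -1/5, 1/3}, lower {-1/6, 1}, argument x = 1. Verdict: none - at argument 1 the multisets {-3/4, -1/5, 1/3} ; {-1/6, 1} match no listed identity.

Key step: x = 1 and the constant factors (C = -11/5, x = 1) combine into one prefactor.
Term ratio: r(k) = 1 * (k-3/4) (k-1/5) (k+1/3) / [(k-1/6) (k+1) (k+1)] ; factor over Q: parameters, x = 1, and C = -11/5.


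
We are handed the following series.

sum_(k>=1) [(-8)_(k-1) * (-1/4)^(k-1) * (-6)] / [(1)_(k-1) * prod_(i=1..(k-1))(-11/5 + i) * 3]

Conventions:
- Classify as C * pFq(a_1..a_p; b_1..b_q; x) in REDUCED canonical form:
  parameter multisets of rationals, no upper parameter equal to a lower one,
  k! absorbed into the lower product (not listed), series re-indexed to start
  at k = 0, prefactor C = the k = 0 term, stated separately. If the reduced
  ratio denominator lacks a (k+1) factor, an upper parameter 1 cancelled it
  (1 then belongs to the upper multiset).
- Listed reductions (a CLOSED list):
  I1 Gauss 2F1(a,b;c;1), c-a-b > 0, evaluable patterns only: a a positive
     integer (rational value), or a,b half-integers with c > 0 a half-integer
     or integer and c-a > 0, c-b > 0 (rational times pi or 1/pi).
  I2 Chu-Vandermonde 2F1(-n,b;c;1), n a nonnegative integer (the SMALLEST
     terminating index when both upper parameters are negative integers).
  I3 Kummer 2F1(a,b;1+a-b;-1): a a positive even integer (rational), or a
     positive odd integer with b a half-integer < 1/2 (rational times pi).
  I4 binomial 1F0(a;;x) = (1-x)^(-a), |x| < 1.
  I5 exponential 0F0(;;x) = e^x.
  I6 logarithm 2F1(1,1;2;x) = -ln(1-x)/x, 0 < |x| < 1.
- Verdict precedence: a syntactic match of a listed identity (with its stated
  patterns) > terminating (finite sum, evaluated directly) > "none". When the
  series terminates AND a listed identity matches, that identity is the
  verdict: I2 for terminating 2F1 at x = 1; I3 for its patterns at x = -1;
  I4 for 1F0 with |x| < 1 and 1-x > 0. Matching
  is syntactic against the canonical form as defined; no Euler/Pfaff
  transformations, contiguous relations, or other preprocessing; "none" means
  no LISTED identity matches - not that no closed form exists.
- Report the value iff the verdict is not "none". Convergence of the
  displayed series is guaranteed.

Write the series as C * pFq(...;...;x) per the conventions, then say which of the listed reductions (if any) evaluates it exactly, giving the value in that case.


Canonical form: C = -2 times 1F1 with upper {-8}, lower {-6/5}, x = -1/4. Verdict: terminating. (-8)_k vanishes past k = 8, leaving a 9-term sum, computed directly. Value: -10510832612267/436790624256.

First insight: x = (-1/4) and the lower running product (C = -2, x = -1/4) is a rising factorial.
Ratio: r(k) = (-1/4) * (k-8) / [(k-6/5) (k+1)] ; factor over Q: parameters, x = (-1/4), and C = -2.


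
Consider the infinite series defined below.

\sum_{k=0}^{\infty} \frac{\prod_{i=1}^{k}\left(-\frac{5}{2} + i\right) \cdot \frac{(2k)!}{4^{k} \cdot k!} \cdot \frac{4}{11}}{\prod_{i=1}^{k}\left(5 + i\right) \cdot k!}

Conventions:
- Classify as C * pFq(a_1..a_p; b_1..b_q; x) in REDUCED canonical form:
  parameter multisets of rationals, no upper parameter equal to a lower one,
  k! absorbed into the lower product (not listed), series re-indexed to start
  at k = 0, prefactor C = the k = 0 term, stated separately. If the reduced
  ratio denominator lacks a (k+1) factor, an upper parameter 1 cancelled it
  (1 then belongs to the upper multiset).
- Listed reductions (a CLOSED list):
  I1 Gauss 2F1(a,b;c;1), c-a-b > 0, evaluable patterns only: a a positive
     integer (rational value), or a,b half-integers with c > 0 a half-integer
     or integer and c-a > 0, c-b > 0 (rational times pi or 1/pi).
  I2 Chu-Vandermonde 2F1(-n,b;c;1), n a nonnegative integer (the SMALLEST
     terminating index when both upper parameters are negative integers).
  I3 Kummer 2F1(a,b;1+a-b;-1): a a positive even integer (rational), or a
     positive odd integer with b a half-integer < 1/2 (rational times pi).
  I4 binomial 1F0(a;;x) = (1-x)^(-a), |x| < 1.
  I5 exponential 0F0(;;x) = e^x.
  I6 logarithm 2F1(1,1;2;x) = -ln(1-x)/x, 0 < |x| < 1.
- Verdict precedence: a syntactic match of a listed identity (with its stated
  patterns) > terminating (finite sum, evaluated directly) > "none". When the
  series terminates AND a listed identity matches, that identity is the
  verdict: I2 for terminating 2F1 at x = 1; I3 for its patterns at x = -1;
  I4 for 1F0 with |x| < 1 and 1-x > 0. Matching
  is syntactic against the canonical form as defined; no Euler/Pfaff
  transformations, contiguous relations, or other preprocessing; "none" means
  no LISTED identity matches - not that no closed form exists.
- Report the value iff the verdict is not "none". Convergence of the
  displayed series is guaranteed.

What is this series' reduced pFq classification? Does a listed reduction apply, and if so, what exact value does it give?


The tell: from the first term \frac{4}{11}: the lower running product (C = 4/11, x = 1) is a rising factorial.
Consecutive-term ratio: r(k) = 1 * (k-\frac{3}{2}) (k+\frac{1}{2}) / [(k+6) (k+1)] - rational; roots negated = parameters, x = 1, C = \frac{4}{11}.

The series (x = 1) is 2F1: upper {-\frac{3}{2}, \frac{1}{2}}, lower {6}, prefactor \frac{4}{11}. Verdict: Gauss (I1, half-integer pattern) fires (x = 1; upper {-\frac{3}{2}, \frac{1}{2}} half-integers, c = 6 in the evaluable pattern). Exact value: \frac{2097152}{2081079} / \pi.


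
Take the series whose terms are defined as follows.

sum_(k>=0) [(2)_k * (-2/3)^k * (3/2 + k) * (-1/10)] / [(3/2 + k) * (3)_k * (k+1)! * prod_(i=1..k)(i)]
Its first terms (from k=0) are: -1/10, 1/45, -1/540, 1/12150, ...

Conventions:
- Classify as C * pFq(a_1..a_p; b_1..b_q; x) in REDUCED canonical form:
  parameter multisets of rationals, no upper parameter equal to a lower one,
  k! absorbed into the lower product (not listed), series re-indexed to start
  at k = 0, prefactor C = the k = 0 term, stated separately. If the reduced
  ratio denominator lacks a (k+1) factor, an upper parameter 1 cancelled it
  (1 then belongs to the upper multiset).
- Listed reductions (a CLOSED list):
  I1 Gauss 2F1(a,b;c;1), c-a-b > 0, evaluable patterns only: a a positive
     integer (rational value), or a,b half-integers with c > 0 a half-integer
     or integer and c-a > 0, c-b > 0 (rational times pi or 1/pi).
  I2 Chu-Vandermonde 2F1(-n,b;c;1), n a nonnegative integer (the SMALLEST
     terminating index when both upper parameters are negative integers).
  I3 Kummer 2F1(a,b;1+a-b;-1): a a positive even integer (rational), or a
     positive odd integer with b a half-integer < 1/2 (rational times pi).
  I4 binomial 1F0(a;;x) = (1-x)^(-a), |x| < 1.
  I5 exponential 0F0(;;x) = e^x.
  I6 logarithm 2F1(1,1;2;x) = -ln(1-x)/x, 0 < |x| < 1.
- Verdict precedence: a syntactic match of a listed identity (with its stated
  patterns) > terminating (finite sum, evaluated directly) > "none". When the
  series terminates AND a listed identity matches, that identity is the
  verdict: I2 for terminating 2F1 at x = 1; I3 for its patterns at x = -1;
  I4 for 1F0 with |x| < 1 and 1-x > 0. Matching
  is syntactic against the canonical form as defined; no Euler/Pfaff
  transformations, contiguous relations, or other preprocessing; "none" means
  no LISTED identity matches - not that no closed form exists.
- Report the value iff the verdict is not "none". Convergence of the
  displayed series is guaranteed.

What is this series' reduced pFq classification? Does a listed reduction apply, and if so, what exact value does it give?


Key step: t_0 = -1/10 here, and the denominator's factorial ratio (C = -1/10) is a lower Pochhammer.
Adjacent-term ratio: r(k) = (-2/3) * 1 / [(k+3) (k+1)] ; factor over Q: parameters, x = (-2/3), and C = -1/10.

At argument -2/3: a 0F1 with upper {-}, lower {3}, scaled by C = -1/10. Verdict: none (x = -2/3): each listed identity misses the multisets {-} ; {3}.


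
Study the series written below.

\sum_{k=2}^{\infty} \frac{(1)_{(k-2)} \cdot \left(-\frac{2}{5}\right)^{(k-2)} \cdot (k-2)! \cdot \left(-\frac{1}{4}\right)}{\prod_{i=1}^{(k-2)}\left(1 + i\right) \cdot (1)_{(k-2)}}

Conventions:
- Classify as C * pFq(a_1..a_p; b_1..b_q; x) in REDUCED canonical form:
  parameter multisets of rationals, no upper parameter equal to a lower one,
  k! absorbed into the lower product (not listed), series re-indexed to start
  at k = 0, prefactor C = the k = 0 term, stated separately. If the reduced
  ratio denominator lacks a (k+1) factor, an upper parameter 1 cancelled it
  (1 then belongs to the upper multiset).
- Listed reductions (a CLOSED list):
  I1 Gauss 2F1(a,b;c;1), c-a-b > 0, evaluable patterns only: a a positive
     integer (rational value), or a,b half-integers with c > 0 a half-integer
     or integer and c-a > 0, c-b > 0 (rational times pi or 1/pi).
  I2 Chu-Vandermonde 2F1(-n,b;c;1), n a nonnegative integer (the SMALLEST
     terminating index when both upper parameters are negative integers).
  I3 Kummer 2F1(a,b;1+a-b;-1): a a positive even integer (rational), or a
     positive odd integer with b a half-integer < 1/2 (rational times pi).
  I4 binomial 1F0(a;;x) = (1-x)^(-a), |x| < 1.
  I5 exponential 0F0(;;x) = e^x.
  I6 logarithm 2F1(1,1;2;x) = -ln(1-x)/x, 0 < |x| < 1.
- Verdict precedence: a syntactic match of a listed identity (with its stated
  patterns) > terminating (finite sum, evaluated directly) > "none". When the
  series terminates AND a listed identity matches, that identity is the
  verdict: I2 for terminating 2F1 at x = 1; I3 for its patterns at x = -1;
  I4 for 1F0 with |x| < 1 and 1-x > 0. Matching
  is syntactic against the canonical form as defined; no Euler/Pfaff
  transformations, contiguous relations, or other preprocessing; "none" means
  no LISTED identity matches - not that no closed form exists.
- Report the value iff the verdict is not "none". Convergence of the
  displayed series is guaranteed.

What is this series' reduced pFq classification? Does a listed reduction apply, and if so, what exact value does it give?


Key observation: t_0 being -\frac{1}{4}, (1)_k (C = -1/4) is k! itself.
Consecutive-term ratio: r(k) = -\frac{2}{5} * (k+1) (k+1) / [(k+2) (k+1)] - poly over poly, x = -\frac{2}{5} from leading terms; C = -\frac{1}{4} at k = 0.

The series (x = -\frac{2}{5}) is 2F1: upper {1, 1}, lower {2}, prefactor -\frac{1}{4}. Verdict: the I6 logarithm reduction applies (the logarithm: parameters (1,1;2), x = -\frac{2}{5}). Its exact value is \left(-\frac{5}{8}\right) \cdot \ln\left(\frac{7}{5}\right).


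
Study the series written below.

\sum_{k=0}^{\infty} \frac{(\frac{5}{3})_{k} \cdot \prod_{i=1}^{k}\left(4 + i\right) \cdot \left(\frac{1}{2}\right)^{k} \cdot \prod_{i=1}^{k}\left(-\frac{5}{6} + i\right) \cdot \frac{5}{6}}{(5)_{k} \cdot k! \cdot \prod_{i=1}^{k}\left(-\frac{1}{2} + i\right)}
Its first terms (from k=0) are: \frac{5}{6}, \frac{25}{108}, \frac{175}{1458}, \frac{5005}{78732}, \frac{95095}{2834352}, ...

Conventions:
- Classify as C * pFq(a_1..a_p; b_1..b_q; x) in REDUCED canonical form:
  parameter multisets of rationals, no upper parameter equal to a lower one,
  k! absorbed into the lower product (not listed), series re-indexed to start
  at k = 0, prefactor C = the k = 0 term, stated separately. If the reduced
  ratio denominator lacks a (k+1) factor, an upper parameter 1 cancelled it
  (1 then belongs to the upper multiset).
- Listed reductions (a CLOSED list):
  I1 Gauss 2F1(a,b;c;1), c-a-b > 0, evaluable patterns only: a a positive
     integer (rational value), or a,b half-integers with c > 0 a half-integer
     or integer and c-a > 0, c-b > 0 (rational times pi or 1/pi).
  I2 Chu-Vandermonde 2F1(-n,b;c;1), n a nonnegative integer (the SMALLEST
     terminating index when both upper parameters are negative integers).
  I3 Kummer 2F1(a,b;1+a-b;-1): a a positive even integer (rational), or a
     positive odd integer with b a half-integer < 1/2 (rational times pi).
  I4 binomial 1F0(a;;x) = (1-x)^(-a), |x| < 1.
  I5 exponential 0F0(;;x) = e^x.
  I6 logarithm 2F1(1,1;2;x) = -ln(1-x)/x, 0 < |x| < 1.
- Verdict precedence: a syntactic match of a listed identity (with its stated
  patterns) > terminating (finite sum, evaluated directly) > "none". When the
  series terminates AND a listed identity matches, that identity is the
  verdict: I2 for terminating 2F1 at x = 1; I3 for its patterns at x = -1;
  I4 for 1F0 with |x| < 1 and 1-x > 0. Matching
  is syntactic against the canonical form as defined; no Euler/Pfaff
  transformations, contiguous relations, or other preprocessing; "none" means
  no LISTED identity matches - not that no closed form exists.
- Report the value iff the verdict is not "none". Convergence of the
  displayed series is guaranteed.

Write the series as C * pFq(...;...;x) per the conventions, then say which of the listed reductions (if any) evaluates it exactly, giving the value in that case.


x = \frac{1}{2} here; the reduced form reads 2F1, upper {\frac{1}{6}, \frac{5}{3}}, lower {\frac{1}{2}}, C = \frac{5}{6}. Verdict: none - this 2F1 at x = \frac{1}{2} matches no listed pattern, and upper {\frac{1}{6}, \frac{5}{3}} holds no stopper.

The tell: with t_0 = \frac{5}{6}, the running product (prefactor 5/6) telescopes to a rising factorial.
Adjacent-term ratio: r(k) = \frac{1}{2} * (k+\frac{1}{6}) (k+\frac{5}{3}) / [(k+\frac{1}{2}) (k+1)] - rational; roots negated = parameters, x = \frac{1}{2}, C = \frac{5}{6}.


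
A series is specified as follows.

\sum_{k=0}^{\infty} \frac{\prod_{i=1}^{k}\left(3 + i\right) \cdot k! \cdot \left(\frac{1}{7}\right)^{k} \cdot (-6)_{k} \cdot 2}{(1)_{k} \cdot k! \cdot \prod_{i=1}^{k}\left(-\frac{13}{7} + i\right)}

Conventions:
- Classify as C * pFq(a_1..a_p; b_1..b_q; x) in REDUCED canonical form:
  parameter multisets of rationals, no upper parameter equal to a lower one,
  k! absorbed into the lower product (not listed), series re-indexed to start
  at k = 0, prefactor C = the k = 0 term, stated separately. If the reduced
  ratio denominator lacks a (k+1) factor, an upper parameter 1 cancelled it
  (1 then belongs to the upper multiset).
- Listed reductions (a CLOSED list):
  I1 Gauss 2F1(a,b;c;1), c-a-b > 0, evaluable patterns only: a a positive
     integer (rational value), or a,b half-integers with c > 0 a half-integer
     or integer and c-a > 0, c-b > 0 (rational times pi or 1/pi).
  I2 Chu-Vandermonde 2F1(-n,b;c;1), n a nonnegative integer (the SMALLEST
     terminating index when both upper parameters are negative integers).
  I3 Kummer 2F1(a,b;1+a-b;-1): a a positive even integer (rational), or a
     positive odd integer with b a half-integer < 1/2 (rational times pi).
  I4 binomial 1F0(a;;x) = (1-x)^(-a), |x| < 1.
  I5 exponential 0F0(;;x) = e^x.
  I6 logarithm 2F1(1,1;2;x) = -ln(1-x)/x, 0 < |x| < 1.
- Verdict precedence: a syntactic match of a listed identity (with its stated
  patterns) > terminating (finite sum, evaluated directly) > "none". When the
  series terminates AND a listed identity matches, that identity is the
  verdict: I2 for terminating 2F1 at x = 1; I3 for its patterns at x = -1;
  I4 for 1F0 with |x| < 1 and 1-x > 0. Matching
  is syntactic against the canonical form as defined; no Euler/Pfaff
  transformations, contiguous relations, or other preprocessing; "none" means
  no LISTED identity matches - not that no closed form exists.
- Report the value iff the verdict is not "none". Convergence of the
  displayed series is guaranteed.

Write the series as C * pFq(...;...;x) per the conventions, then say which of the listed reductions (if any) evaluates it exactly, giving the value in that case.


This is 2 * 2F1(-6, 4; -\frac{6}{7}; \frac{1}{7}) in reduced canonical form. Verdict: terminating. (-6)_k vanishes past k = 6, leaving a 7-term sum, computed directly. Its exact value is -\frac{585}{29}.

First insight: t_0 being 2, the factorial ratio (C = 2, x = 1/7) (k+a-1)!/(a-1)! is a rising factorial (a)_k.
Term ratio: r(k) = \frac{1}{7} * (k-6) (k+4) / [(k-\frac{6}{7}) (k+1)] - rational; roots negated = parameters, x = \frac{1}{7}, C = 2.


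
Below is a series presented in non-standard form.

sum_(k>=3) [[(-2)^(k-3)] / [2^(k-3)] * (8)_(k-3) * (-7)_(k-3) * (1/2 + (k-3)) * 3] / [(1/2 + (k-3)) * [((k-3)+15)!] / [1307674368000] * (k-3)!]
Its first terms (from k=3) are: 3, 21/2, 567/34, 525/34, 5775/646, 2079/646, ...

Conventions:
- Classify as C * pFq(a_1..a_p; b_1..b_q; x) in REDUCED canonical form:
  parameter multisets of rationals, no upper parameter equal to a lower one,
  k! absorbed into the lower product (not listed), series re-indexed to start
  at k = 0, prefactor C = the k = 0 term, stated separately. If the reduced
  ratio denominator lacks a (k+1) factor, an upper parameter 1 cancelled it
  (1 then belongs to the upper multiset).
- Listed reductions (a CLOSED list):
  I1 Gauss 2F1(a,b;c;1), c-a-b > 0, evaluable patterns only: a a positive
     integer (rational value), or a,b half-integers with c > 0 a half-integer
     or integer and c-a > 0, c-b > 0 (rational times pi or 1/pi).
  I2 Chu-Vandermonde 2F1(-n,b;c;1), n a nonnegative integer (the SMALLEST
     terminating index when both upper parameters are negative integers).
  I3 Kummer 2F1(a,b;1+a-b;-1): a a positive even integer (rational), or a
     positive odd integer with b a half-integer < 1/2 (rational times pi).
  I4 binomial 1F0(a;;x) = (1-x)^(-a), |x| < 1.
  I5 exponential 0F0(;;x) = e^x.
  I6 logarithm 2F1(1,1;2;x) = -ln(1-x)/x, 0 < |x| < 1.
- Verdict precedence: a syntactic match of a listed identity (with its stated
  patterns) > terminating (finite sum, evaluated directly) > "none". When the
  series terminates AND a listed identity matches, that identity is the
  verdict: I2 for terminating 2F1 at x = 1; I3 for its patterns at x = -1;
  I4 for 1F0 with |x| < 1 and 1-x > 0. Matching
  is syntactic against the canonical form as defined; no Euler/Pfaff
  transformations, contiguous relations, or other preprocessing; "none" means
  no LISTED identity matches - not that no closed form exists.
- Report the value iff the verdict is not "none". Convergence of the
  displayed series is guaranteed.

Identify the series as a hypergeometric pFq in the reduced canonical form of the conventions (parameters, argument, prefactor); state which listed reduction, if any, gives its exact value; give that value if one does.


Classification (C = 3): 2F1 with upper {-7, 8}, lower {16}, argument x = -1. Verdict: the Kummer evaluation I3 applies (x = -1; c = 16 equals 1+a-b for upper {-7, 8}: listed pattern). Exact value: 117/2.

Structural cue: x = (-1) and the two k-th powers (C = 3) combine into one argument.
Step ratio: r(k) = (-1) * (k-7) (k+8) / [(k+16) (k+1)] - rational in k, leading ratio (-1); with t_0 = 3, classification follows.


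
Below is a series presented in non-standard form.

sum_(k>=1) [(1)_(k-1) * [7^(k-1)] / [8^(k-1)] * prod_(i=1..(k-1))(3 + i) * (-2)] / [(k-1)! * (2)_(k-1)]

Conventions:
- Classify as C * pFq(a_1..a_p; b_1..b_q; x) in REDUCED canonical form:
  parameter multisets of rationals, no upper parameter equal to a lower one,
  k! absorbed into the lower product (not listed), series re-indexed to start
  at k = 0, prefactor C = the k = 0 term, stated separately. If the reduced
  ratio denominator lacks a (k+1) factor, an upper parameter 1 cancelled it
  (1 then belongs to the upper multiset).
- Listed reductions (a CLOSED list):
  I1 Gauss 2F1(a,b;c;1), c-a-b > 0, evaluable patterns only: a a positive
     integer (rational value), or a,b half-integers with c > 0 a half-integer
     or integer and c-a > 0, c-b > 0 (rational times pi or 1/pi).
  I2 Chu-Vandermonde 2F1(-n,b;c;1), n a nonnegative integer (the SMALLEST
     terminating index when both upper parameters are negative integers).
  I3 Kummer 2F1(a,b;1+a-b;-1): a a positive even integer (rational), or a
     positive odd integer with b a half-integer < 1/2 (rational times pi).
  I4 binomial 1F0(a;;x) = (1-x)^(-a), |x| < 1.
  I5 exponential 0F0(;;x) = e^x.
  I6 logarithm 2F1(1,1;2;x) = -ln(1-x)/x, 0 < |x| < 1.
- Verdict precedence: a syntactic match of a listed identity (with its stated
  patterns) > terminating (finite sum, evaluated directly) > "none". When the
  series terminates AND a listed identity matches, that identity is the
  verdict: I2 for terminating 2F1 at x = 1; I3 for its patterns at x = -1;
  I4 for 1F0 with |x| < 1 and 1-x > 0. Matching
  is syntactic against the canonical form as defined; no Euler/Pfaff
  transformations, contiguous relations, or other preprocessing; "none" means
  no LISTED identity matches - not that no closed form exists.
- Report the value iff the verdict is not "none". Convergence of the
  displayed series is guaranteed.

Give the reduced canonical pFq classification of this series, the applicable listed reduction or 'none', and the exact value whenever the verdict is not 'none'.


This is -2 * 2F1(1, 4; 2; 7/8) in reduced canonical form. Verdict: none - at argument 7/8 the multisets {1, 4} ; {2} match no listed identity.

Key observation: from the first term -2: the running product (C = -2) telescopes to a rising factorial.
Step ratio: r(k) = (7/8) * (k+1) (k+4) / [(k+2) (k+1)] - rational in k. x = (7/8); t_0 = -2; negate the roots.


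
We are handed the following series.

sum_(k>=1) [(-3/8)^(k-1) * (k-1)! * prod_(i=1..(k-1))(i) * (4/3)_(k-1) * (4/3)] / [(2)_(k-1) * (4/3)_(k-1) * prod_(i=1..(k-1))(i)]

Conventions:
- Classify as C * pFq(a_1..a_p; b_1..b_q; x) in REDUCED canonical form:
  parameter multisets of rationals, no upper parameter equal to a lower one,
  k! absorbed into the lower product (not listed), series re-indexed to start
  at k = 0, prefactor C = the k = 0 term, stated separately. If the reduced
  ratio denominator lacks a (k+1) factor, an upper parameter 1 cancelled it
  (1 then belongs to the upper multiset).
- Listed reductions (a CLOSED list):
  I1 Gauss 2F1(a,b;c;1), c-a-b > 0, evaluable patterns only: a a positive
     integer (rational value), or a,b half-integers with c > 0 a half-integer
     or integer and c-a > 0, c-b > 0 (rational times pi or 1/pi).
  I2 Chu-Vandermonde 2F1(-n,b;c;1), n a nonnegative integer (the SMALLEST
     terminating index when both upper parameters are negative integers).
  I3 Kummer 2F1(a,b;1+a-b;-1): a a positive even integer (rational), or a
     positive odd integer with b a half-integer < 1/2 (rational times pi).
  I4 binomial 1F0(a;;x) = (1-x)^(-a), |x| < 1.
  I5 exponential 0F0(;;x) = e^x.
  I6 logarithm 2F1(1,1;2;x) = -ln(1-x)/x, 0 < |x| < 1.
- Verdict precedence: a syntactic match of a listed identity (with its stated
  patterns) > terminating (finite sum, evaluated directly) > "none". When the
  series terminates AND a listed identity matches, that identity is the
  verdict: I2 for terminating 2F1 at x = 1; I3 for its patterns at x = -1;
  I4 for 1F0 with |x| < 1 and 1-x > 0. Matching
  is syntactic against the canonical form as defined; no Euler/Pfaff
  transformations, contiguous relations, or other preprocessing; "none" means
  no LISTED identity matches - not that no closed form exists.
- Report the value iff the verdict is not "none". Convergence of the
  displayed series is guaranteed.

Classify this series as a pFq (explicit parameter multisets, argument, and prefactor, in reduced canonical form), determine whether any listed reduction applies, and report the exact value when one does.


Reduced: x = -3/8, 2F1, upper = {1, 1}, lower = {2}, C = 4/3. Verdict: the logarithmic series (I6) applies (the logarithm: parameters (1,1;2), x = -3/8). Value: (32/9) * ln(11/8).

Key step: with t_0 = 4/3, the factorial ratio (prefactor 4/3) (k+a-1)!/(a-1)! is a rising factorial (a)_k.
Ratio: r(k) = (-3/8) * (k+1) (k+1) / [(k+2) (k+1)] ; factor over Q: parameters, x = (-3/8), and C = 4/3.


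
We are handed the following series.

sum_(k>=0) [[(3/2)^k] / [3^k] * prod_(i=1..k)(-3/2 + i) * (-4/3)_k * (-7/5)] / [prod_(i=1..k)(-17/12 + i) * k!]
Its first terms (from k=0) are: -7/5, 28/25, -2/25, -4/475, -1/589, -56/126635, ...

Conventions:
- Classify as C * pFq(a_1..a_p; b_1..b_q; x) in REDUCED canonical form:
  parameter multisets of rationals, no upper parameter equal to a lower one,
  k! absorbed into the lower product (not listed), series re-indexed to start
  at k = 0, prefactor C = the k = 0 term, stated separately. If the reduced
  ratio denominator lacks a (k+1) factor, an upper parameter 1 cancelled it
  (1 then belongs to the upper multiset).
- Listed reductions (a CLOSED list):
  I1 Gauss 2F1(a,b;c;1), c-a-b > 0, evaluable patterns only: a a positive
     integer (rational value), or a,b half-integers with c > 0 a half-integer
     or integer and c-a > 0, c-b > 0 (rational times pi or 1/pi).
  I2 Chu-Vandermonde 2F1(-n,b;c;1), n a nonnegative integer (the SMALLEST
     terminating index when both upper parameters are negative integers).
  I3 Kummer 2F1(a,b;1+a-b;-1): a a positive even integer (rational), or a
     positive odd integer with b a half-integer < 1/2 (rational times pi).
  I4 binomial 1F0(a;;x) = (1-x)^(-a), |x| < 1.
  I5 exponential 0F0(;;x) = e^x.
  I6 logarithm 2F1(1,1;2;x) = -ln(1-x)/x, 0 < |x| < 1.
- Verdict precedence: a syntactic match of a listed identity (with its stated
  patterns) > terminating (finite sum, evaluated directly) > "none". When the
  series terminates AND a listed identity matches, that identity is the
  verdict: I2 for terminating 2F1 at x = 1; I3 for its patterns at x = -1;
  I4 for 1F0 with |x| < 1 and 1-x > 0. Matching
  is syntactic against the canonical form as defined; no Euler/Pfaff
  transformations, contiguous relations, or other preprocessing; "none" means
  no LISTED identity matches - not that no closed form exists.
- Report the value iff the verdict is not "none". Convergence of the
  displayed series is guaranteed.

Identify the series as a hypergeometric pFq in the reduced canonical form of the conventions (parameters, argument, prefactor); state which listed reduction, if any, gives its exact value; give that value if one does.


Prefactor -7/5, argument 1/2: 2F1 with upper {-4/3, -1/2} over lower {-5/12}. Verdict: none here - no I1-I6 shape fits x = 1/2 with lower {-5/12}.

Key step: t_0 being -7/5, the two k-th powers (prefactor -7/5) combine into one argument.
Consecutive-term ratio: r(k) = (1/2) * (k-4/3) (k-1/2) / [(k-5/12) (k+1)] - poly over poly, x = (1/2) from leading terms; C = -7/5 at k = 0.


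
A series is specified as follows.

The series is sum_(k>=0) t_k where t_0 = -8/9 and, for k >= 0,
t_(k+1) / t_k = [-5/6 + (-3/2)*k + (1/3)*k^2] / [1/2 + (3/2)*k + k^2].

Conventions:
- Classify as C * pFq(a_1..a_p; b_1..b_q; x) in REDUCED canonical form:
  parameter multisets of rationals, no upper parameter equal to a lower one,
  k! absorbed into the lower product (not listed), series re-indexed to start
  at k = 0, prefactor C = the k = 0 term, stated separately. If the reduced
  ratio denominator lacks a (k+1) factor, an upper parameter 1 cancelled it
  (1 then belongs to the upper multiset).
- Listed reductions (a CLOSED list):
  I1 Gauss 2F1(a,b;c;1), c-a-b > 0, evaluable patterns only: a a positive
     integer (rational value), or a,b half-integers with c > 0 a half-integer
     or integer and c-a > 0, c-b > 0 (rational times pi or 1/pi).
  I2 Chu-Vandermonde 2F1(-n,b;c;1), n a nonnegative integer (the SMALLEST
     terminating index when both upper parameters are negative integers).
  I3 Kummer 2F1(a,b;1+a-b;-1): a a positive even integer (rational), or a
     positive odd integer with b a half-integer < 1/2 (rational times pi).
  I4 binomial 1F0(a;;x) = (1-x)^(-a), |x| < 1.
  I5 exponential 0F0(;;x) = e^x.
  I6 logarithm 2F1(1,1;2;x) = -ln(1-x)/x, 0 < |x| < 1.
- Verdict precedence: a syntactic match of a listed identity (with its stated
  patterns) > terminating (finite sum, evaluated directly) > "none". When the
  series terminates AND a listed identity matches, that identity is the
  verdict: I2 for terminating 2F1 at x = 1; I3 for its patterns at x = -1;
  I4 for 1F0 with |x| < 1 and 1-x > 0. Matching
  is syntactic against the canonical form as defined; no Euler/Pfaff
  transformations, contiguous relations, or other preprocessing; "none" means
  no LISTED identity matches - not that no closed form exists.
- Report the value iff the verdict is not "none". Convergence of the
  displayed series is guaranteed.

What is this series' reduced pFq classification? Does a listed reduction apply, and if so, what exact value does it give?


Classification (C = -8/9): 1F0 with upper {-5}, lower {-}, argument x = 1/3. Verdict at x = 1/3: binomial (I4) matches (the 1F0 binomial series: exponent 5, x = 1/3). Sum: -256/2187.

Key observation: from the first term -8/9: the parameter 1/2 appears in both the upper and lower lists and cancels.
Step ratio: r(k) = (1/3) * (k-5) / [(k+1)] - rational in k, leading ratio (1/3); with t_0 = -8/9, classification follows.


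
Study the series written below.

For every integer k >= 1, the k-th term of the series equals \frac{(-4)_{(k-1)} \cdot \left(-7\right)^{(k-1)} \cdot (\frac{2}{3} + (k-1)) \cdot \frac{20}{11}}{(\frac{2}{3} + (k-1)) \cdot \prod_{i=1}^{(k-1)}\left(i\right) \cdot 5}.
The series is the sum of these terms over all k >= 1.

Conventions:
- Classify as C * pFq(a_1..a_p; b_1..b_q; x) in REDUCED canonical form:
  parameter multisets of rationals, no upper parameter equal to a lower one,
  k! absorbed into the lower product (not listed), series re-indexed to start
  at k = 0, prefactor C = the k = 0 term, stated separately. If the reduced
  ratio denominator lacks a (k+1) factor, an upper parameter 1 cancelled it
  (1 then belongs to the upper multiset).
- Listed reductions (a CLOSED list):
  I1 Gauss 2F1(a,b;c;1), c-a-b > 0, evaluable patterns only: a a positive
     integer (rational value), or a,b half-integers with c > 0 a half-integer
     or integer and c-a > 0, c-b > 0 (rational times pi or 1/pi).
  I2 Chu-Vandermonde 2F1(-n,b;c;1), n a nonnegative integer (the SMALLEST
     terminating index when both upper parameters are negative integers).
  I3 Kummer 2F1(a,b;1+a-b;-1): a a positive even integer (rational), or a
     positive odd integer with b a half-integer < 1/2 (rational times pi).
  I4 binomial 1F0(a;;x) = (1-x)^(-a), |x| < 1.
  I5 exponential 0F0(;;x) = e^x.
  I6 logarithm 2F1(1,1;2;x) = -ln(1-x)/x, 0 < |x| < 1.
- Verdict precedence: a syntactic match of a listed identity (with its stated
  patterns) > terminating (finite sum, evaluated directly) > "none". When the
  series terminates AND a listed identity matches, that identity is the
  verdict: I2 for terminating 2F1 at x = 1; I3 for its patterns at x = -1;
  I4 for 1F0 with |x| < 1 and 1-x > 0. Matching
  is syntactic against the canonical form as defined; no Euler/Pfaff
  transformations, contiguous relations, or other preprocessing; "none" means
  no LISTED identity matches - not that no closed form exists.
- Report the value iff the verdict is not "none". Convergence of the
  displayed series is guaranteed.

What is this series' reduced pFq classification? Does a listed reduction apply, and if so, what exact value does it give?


Prefactor \frac{4}{11}, argument -7: 1F0 with upper {-4} over lower {-}. Verdict: terminating - the sum ends at index 4 because -4 is a negative integer; exact evaluation follows. Hence: \frac{16384}{11}.

The tell: from the first term \frac{4}{11}: k + 2/3 divides numerator and denominator alike; prefactor 4/11 after cancelling.
Ratio: r(k) = -7 * (k-4) / [(k+1)] - rational in k. x = -7; t_0 = \frac{4}{11}; negate the roots.


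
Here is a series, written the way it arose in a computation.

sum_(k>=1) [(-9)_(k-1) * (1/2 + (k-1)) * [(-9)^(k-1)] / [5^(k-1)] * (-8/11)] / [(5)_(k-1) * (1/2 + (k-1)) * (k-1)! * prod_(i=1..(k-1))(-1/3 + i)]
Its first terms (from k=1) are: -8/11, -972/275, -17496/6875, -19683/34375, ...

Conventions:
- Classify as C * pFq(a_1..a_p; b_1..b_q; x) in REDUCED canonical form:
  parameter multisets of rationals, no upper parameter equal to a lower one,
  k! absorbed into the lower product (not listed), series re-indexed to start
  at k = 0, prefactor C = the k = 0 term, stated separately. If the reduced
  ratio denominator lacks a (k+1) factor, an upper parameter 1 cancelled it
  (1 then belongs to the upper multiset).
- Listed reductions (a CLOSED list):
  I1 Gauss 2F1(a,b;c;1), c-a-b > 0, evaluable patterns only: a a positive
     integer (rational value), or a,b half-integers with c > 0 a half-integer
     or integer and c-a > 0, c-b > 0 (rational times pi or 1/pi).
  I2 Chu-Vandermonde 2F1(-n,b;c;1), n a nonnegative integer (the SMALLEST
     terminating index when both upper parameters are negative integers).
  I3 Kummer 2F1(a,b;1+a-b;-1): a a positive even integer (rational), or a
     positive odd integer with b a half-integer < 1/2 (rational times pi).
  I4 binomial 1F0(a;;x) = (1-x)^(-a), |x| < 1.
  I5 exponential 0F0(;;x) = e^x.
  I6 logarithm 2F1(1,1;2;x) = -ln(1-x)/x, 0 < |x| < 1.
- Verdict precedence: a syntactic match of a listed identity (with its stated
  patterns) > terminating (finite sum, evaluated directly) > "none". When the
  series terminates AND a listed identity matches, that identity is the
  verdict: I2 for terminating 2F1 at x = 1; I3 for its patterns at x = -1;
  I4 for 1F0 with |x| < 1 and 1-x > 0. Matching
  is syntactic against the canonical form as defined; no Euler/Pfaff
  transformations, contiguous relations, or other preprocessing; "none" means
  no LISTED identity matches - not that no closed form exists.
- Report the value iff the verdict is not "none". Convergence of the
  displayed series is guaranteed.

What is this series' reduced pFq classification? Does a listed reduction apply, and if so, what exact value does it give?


This is -8/11 * 1F2(-9; 2/3, 5; -9/5) in reduced canonical form. Verdict: terminating - the sum ends at index 9 because -9 is a negative integer; exact evaluation follows. Exact value: -160194515211959707587637/21548031505000000000000.

Key observation: t_0 = -8/11 here, and the factor k + 1/2 cancels (top and bottom), leaving C = -8/11.
Step ratio: r(k) = (-9/5) * (k-9) / [(k+2/3) (k+5) (k+1)] - rational in k. x = (-9/5); t_0 = -8/11; negate the roots.


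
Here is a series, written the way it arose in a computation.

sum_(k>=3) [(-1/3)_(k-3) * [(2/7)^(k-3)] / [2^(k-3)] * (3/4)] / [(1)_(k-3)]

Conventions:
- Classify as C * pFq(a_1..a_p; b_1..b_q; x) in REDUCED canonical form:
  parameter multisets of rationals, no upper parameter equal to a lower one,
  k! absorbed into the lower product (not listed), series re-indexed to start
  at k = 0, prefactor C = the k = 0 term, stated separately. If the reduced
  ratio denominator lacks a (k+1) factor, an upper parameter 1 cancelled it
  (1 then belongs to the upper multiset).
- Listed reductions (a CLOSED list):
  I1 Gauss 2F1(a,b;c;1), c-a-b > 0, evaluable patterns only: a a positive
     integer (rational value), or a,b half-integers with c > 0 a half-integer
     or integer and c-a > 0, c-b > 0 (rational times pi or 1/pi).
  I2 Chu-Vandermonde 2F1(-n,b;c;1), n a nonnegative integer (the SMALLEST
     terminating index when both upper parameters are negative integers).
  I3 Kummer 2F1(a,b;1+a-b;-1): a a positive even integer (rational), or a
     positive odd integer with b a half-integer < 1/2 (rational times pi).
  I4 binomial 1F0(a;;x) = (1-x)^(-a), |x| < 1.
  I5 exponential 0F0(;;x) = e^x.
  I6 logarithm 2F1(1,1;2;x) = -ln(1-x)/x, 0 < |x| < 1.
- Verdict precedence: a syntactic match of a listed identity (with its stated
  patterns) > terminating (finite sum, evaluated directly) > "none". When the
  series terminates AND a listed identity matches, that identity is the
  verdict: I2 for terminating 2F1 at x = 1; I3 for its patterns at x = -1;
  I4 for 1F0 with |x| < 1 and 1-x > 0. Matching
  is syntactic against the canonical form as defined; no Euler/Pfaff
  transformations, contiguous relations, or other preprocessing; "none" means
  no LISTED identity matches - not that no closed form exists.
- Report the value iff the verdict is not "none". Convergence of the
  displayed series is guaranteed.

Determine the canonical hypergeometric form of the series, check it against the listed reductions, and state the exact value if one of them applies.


At argument 1/7: a 1F0 with upper {-1/3}, lower {-}, scaled by C = 3/4. Verdict at x = 1/7: the binomial series (I4) matches (the 1F0 binomial series: exponent 1/3, x = 1/7). Its exact value is (3/4) * (6/7)^(1/3).

Key observation: t_0 = 3/4 here, and (1)_k (C = 3/4, x = 1/7) is k! itself.
Consecutive-term ratio: r(k) = (1/7) * (k-1/3) / [(k+1)] - poly over poly, x = (1/7) from leading terms; C = 3/4 at k = 0.


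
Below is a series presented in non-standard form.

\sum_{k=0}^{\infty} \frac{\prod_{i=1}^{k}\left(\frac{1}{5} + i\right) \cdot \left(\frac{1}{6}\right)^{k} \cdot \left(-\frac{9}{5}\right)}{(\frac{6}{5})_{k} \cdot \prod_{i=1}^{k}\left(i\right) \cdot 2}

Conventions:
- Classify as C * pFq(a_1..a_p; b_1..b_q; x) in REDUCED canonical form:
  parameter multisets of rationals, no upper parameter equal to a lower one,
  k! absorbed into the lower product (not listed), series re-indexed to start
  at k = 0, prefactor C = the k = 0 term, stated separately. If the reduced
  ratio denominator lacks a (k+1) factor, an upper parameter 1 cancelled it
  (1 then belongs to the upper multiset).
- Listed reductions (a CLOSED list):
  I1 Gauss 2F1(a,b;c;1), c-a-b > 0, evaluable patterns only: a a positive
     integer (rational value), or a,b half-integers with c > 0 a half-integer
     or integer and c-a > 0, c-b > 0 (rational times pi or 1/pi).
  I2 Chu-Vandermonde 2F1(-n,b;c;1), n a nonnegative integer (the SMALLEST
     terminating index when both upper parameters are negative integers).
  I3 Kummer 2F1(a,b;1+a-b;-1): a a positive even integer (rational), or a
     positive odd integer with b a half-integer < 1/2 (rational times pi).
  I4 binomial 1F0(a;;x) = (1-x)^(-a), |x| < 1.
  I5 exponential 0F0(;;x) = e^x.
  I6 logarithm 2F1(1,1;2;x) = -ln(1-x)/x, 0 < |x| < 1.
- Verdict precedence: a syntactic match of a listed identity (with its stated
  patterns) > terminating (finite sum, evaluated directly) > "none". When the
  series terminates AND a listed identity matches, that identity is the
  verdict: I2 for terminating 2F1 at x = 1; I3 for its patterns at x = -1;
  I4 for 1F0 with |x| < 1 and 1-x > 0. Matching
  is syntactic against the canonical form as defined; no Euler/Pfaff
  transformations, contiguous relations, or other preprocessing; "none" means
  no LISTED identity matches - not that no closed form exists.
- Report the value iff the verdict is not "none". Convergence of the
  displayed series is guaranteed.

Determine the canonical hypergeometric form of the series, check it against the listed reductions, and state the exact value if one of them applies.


The series (x = \frac{1}{6}) is 0F0: upper {-}, lower {-}, prefactor -\frac{9}{10}. Verdict: this is exponential (I5) (the 0F0 exponential series at x = \frac{1}{6}). Exact value: \left(-\frac{9}{10}\right) \cdot e^{\frac{1}{6}}.

Key observation: x = \frac{1}{6} and the parameter 6/5 appears in both the upper and lower lists and cancels.
Ratio: r(k) = \frac{1}{6} * 1 / [(k+1)] - rational in k. x = \frac{1}{6}; t_0 = -\frac{9}{10}; negate the roots.
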